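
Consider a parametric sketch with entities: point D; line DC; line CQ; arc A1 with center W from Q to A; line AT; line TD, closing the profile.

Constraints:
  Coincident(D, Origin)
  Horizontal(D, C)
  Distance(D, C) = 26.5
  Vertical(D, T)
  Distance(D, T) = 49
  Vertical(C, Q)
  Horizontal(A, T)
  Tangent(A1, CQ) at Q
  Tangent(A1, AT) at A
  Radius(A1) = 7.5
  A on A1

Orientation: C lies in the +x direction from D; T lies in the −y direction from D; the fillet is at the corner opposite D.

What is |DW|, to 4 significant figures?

45.64

D is at the origin; D and C share the same y with |DC| = 26.5 and C on the +x side, so C = (26.50, 0.000). D and T share the same x with |DT| = 49.0 and T on the −y side, so T = (0.000, -49.00). The virtual corner opposite D is at (26.50, -49.00). A1 meets CQ tangentially, so WQ is at right angles to CQ and since A1 is tangent to AT there, WA ⟂ AT, with radius 7.5, so the center W sits 7.5 in from both sides at W = (19.00, -41.50). Then |DW| = |W − D| = 45.64.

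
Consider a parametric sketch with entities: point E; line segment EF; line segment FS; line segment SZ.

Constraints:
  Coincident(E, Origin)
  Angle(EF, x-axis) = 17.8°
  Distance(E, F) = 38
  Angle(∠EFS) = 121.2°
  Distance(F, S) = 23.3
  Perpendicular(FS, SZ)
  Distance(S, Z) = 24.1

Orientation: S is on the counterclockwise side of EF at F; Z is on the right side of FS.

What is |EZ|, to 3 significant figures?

71.1

∠EFS = 121.2°, so FS runs at 17.8° + (180° − 121.2°) = 76.6° from the x-axis; with |FS| = 23.3, S = F + 23.3·(cos 76.6°, sin 76.6°) = (41.6, 34.3). FS ⟂ SZ; with |SZ| = 24.1 on the right of FS, Z = S + 24.1·(0.973, -0.232) = (65.0, 28.7). Then |EZ| = |Z − E| = 71.1.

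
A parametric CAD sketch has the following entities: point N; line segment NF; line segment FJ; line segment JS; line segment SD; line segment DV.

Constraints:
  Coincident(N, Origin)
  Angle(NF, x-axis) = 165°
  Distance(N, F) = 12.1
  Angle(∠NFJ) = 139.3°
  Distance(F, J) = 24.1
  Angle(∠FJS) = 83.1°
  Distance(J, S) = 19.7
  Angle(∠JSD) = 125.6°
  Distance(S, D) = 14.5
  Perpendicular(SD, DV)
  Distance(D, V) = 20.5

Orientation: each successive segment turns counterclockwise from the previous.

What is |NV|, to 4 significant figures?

8.369

N is at the origin; NF runs at 165.0° with length 12.1, so F = (-11.69, 3.132). ∠NFJ = 139.3° gives FJ at -154.3° from the x-axis; with |FJ| = 24.1, J = (-33.40, -7.319). ∠FJS = 83.1° gives JS at -57.40° from the x-axis; with |JS| = 19.7, S = (-22.79, -23.92). ∠JSD = 125.6° gives SD at -3.000° from the x-axis; with |SD| = 14.5, D = (-8.310, -24.67). SD ⟂ DV, so DV runs at 87.00°; with |DV| = 20.5, V = (-7.237, -4.203). Then |NV| = |V − N| = 8.369.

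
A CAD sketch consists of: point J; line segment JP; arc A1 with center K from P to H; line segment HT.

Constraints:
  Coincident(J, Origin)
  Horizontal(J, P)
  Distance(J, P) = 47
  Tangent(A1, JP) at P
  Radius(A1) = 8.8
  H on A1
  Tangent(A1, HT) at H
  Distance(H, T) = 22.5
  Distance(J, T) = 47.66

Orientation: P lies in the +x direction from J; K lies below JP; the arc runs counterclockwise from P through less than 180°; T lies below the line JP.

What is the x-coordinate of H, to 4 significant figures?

38.22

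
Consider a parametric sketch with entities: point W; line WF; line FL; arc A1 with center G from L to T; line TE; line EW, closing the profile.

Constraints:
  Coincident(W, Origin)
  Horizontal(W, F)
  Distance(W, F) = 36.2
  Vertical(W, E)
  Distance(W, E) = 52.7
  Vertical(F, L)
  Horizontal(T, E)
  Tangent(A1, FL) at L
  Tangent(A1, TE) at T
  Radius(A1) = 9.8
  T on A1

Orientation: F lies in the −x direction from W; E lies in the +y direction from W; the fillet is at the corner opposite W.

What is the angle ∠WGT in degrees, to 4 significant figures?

148.4°

W is at the origin; WF is horizontal with |WF| = 36.2 and F on the −x side, so F = (-36.20, 0.000). WE is vertical with |WE| = 52.7 and E on the +y side, so E = (0.000, 52.70). The virtual corner opposite W is at (-36.20, 52.70). A1 meets FL tangentially, so GL is at right angles to FL and tangency of A1 to TE means the radius GT is perpendicular to TE, with radius 9.8, so the center G sits 9.8 in from both sides at G = (-26.40, 42.90). That places the tangent points at L = (-36.20, 42.90) on FL and T = (-26.40, 52.70) on TE. Then cos ∠WGT = GW·GT / (|GW||GT|), giving 148.4°.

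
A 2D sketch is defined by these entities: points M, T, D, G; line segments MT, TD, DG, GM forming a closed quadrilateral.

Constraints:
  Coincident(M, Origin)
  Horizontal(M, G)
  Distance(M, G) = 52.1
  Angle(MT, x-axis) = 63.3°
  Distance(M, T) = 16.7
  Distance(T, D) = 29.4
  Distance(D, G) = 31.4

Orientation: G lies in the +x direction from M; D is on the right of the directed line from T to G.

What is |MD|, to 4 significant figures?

24.75

M is at the origin; MG is horizontal with |MG| = 52.1 and G in +x, so G = (52.1, 0). MT runs at 63.3° with |MT| = 16.7, so T = (7.504, 14.92). D is determined by |TD| = 29.4 and |DG| = 31.4 together: it lies at the intersection of circle(T, 29.4) and circle(G, 31.4). With |TG| = 47.03, the foot of the radical line on TG is 22.22 from T and the perpendicular offset is √(29.4² − 22.22²) = 19.25. Taking the right-of-TG solution: D = (22.47, -10.39).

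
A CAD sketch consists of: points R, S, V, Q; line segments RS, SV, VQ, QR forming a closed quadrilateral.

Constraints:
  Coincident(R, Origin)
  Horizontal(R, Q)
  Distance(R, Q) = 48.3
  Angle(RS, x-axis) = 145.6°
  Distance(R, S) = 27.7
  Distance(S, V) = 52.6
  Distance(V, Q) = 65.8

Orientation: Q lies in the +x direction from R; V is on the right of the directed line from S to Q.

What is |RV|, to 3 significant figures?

35.5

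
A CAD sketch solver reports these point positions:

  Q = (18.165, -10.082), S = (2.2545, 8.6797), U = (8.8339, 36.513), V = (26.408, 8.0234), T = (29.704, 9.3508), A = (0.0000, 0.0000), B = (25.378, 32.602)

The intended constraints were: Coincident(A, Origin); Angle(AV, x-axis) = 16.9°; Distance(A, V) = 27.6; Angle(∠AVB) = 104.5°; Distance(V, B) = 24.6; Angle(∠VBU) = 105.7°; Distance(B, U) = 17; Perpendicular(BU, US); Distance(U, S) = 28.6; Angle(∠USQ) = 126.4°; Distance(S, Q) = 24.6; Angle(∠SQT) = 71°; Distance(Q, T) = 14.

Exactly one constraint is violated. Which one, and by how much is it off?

Distance(Q, T) = 14 — off by 8.60.

A = (0.00, 0.00) ✓; AV at 16.90° ✓; |AV| = 27.60 ✓; ∠AVB = 104.5° ✓; |VB| = 24.60 ✓; ∠VBU = 105.7° ✓; |BU| = 17.00 ✓; ∠(BU, US) = 90.00° ✓; |US| = 28.60 ✓; ∠USQ = 126.4° ✓; |SQ| = 24.60 ✓; ∠SQT = 71.00° ✓; |QT| = 22.60 ✗.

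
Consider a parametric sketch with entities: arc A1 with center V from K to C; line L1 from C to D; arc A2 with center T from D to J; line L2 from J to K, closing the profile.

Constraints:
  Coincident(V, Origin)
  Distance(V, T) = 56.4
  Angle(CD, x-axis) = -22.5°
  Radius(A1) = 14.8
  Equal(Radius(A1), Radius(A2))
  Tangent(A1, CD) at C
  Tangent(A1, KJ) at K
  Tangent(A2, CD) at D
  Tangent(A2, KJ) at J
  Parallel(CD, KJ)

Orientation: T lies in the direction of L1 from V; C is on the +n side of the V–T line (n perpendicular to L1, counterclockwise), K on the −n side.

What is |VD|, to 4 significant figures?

58.31

The slot axis is L1's direction at -22.5°, so u = (cos -22.5°, sin -22.5°) = (0.9239, -0.3827) and n = (−sin -22.5°, cos -22.5°) = (0.3827, 0.9239). V is at the origin and T lies 56.4 along u from V, so T = 56.4·u = (52.11, -21.58). Tangency of A1 to both parallel lines with radius 14.8 puts C and K at V ± 14.8·n: C = (5.664, 13.67), K = (-5.664, -13.67). Equal radii place D and J the same way about T: D = T + 14.8·n = (57.77, -7.910), J = T − 14.8·n = (46.44, -35.26). Then |VD| = |D − V| = 58.31.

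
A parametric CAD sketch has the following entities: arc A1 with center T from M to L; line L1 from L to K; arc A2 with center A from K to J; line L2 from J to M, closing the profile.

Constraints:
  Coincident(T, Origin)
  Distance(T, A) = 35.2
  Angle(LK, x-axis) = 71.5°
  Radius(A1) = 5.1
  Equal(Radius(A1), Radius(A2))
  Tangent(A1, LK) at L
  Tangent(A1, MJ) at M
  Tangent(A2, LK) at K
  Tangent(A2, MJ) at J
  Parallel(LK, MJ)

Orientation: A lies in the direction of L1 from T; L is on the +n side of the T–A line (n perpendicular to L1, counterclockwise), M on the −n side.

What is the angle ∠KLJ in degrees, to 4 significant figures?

16.16°

The slot axis is L1's direction at 71.5°, so u = (cos 71.5°, sin 71.5°) = (0.3173, 0.9483) and n = (−sin 71.5°, cos 71.5°) = (-0.9483, 0.3173). T is at the origin and A lies 35.2 along u from T, so A = 35.2·u = (11.17, 33.38). Tangency of A1 to both parallel lines with radius 5.1 puts L and M at T ± 5.1·n: L = (-4.836, 1.618), M = (4.836, -1.618). Equal radii place K and J the same way about A: K = A + 5.1·n = (6.333, 35.00), J = A − 5.1·n = (16.01, 31.76). Then cos ∠KLJ = LK·LJ / (|LK||LJ|), giving 16.16°.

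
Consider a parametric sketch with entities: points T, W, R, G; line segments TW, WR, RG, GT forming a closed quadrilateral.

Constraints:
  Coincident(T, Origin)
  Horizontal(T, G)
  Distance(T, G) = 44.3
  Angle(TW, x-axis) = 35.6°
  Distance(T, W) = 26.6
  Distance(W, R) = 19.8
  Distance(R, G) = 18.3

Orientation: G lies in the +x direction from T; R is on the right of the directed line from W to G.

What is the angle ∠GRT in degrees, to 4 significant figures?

160.2°

Checks: |WR| = 19.80 ✓; |RG| = 18.30 ✓.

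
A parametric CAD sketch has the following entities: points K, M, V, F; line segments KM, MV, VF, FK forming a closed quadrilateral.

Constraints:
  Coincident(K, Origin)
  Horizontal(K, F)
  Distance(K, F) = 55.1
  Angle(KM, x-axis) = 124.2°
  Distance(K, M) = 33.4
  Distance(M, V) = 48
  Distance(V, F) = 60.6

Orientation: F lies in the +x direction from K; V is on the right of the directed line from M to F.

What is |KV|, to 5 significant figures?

17.895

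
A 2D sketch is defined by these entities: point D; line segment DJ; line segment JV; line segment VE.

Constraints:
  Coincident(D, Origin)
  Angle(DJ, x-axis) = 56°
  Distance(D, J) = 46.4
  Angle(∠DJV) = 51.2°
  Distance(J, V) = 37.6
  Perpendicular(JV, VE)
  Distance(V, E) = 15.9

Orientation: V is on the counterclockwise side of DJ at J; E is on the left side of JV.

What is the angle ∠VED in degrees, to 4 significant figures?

157.2°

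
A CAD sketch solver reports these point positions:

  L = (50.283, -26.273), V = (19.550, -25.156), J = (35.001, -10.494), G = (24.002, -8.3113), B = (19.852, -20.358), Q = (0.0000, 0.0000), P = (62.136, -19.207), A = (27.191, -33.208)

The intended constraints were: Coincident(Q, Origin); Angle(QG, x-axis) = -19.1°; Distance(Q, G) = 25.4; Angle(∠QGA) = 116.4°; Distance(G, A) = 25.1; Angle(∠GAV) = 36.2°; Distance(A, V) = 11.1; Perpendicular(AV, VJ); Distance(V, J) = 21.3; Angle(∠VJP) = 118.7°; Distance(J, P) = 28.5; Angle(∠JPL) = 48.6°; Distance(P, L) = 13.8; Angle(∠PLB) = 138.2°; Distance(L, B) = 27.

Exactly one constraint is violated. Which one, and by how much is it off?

Distance(L, B) = 27 — off by 4.00.

Q = (0.00, 0.00) ✓; QG at -19.10° ✓; |QG| = 25.40 ✓; ∠QGA = 116.4° ✓; |GA| = 25.10 ✓; ∠GAV = 36.20° ✓; |AV| = 11.10 ✓; ∠(AV, VJ) = 90.00° ✓; |VJ| = 21.30 ✓; ∠VJP = 118.7° ✓; |JP| = 28.50 ✓; ∠JPL = 48.60° ✓; |PL| = 13.80 ✓; ∠PLB = 138.2° ✓; |LB| = 31.00 ✗.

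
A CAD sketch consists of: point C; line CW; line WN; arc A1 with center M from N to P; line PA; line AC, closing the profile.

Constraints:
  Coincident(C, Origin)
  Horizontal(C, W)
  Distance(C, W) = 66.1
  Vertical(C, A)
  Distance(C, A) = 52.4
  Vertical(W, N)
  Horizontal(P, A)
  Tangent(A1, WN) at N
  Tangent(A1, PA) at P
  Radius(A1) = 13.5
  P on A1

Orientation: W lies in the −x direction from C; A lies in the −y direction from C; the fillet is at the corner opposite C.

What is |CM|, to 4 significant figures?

65.42

C is at the origin; CW is horizontal with |CW| = 66.1 and W on the −x side, so W = (-66.10, 0.000). C and A share the same x with |CA| = 52.4 and A on the −y side, so A = (0.000, -52.40). The virtual corner opposite C is at (-66.10, -52.40). The tangent condition forces MN to be normal to WN and A1 meets PA tangentially, so MP is at right angles to PA, with radius 13.5, so the center M sits 13.5 in from both sides at M = (-52.60, -38.90). Then |CM| = |M − C| = 65.42.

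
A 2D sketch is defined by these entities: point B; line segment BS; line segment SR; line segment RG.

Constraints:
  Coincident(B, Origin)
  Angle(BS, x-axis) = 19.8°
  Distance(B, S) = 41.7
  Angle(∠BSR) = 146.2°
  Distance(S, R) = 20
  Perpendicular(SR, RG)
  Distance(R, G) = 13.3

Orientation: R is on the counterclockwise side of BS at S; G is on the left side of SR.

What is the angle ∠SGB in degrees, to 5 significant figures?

43.889°

B is at the origin; BS runs at 19.8° with length 41.7, so S = 41.7·(cos 19.8°, sin 19.8°) = (39.235, 14.125). ∠BSR = 146.2°, so SR runs at 19.8° + (180° − 146.2°) = 53.600° from the x-axis; with |SR| = 20.0, R = S + 20.0·(cos 53.600°, sin 53.600°) = (51.103, 30.223). The perpendicularity gives RG at right angles to SR; with |RG| = 13.3 on the left of SR, G = R + 13.3·(-0.80489, 0.59342) = (40.398, 38.116). Then cos ∠SGB = GS·GB / (|GS||GB|), giving 43.889°.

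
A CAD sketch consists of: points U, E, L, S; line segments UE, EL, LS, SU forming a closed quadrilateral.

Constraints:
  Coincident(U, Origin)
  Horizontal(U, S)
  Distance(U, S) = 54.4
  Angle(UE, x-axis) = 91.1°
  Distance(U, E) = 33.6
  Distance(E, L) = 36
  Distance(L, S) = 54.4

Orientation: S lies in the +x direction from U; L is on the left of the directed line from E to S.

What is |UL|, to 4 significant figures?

58.71

U is at the origin; U and S share the same y with |US| = 54.4 and S in +x, so S = (54.4, 0). UE runs at 91.1° with |UE| = 33.6, so E = (-0.6450, 33.59). L is determined by |EL| = 36.0 and |LS| = 54.4 together: it lies at the intersection of circle(E, 36.0) and circle(S, 54.4). With |ES| = 64.49, the foot of the radical line on ES is 19.35 from E and the perpendicular offset is √(36.0² − 19.35²) = 30.36. Taking the left-of-ES solution: L = (31.68, 49.43).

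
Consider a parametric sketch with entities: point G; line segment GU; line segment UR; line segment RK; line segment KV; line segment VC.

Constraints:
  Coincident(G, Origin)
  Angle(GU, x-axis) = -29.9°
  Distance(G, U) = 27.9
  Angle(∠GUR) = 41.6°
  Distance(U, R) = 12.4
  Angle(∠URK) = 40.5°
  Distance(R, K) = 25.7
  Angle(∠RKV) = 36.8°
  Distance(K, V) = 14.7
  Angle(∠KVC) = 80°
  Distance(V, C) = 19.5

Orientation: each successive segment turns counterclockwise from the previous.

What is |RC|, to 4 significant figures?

10.02

G is at the origin; GU runs at -29.9° with length 27.9, so U = (24.19, -13.91). ∠GUR = 41.6° gives UR at 108.5° from the x-axis; with |UR| = 12.4, R = (20.25, -2.149). ∠URK = 40.5° gives RK at -112.0° from the x-axis; with |RK| = 25.7, K = (10.62, -25.98). ∠RKV = 36.8° gives KV at 31.20° from the x-axis; with |KV| = 14.7, V = (23.20, -18.36). ∠KVC = 80.0° gives VC at 131.2° from the x-axis; with |VC| = 19.5, C = (10.35, -3.690). Then |RC| = |C − R| = 10.02.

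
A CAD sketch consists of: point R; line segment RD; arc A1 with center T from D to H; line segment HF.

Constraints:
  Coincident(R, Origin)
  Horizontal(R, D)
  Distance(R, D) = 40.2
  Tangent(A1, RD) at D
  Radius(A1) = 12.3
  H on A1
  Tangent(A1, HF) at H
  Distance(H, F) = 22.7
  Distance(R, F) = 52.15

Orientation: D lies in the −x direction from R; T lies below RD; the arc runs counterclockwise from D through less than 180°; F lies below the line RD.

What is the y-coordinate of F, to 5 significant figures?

-37.768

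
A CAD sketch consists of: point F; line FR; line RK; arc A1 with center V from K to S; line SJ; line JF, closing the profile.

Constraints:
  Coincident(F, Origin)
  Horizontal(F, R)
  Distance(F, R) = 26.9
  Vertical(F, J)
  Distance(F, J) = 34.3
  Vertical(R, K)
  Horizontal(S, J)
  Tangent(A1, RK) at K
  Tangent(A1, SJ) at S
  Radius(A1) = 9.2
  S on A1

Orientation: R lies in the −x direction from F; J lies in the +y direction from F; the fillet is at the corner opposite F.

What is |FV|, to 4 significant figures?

30.71

F is at the origin; F and R share the same y with |FR| = 26.9 and R on the −x side, so R = (-26.90, 0.000). FJ is vertical with |FJ| = 34.3 and J on the +y side, so J = (0.000, 34.30). The virtual corner opposite F is at (-26.90, 34.30). Tangency of A1 to RK means the radius VK is perpendicular to RK and tangency of A1 to SJ means the radius VS is perpendicular to SJ, with radius 9.2, so the center V sits 9.2 in from both sides at V = (-17.70, 25.10). Then |FV| = |V − F| = 30.71.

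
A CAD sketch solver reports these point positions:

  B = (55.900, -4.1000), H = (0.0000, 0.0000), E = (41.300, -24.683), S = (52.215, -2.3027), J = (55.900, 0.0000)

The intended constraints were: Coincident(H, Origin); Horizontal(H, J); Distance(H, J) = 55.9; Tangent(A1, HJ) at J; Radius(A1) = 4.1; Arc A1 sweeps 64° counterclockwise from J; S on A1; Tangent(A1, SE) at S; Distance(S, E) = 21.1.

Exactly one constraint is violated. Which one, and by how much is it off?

Distance(S, E) = 21.1 — off by 3.80.

H = (0.00, 0.00) ✓; H.y = 0.00, J.y = 0.00 ✓; |HJ| = 55.90 ✓; ∠(BJ, JH) = 90.00° ✓; |BJ| = 4.100 ✓; bearing(B→S) − bearing(B→J) = 64.00° ✓; |BS| = 4.100 ✓; ∠(BS, SE) = 90.00° ✓; |SE| = 24.90 ✗.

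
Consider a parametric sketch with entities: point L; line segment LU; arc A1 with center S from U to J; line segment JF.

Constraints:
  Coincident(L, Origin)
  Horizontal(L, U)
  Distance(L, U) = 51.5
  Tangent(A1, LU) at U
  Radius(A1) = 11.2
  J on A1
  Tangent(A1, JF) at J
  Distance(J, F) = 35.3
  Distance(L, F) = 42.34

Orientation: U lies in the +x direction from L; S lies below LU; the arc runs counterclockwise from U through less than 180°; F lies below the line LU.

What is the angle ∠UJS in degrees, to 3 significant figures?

60.9°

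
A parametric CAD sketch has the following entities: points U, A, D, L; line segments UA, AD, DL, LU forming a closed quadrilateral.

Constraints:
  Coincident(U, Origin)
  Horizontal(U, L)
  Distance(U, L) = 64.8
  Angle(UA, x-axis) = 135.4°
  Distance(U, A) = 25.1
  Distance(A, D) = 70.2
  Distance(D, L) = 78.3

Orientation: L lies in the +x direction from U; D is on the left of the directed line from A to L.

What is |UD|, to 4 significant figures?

75.58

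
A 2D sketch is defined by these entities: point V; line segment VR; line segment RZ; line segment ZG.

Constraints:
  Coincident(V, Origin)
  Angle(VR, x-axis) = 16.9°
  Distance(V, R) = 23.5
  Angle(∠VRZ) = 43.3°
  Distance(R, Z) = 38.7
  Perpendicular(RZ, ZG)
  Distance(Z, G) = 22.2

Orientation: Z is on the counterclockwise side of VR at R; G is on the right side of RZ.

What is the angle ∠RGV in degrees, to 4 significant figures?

30.75°

V is at the origin; VR runs at 16.9° with length 23.5, so R = 23.5·(cos 16.9°, sin 16.9°) = (22.49, 6.832). ∠VRZ = 43.3°, so RZ runs at 16.9° + (180° − 43.3°) = 153.6° from the x-axis; with |RZ| = 38.7, Z = R + 38.7·(cos 153.6°, sin 153.6°) = (-12.18, 24.04). The perpendicularity gives ZG at right angles to RZ; with |ZG| = 22.2 on the right of RZ, G = Z + 22.2·(0.4446, 0.8957) = (-2.308, 43.92). Then cos ∠RGV = GR·GV / (|GR||GV|), giving 30.75°.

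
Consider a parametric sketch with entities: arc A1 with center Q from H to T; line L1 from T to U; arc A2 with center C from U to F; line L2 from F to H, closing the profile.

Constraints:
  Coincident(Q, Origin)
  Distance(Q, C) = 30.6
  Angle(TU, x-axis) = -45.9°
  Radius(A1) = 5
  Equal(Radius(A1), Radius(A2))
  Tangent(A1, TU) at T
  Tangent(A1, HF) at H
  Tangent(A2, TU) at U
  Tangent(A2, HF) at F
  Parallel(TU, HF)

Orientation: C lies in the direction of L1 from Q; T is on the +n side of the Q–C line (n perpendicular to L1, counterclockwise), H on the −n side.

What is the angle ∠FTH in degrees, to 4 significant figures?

71.90°

The slot axis is L1's direction at -45.9°, so u = (cos -45.9°, sin -45.9°) = (0.6959, -0.7181) and n = (−sin -45.9°, cos -45.9°) = (0.7181, 0.6959). Q is at the origin and C lies 30.6 along u from Q, so C = 30.6·u = (21.29, -21.97). Tangency of A1 to both parallel lines with radius 5.0 puts T and H at Q ± 5.0·n: T = (3.591, 3.480), H = (-3.591, -3.480). Equal radii place U and F the same way about C: U = C + 5.0·n = (24.89, -18.50), F = C − 5.0·n = (17.70, -25.45). Then cos ∠FTH = TF·TH / (|TF||TH|), giving 71.90°.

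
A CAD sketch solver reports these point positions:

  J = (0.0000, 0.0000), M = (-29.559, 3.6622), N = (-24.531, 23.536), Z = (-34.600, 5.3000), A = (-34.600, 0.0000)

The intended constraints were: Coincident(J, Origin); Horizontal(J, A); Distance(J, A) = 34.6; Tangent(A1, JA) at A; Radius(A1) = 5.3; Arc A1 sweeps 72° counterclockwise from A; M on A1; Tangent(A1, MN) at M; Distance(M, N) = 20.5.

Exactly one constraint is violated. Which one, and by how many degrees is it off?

Tangent(A1, MN) at M — off by 3.80°.

J = (0.00, 0.00) ✓; J.y = 0.00, A.y = 0.00 ✓; |JA| = 34.60 ✓; ∠(ZA, AJ) = 90.00° ✓; |ZA| = 5.300 ✓; bearing(Z→M) − bearing(Z→A) = 72.00° ✓; |ZM| = 5.300 ✓; ∠(ZM, MN) = 86.20° ✗; |MN| = 20.50 ✓.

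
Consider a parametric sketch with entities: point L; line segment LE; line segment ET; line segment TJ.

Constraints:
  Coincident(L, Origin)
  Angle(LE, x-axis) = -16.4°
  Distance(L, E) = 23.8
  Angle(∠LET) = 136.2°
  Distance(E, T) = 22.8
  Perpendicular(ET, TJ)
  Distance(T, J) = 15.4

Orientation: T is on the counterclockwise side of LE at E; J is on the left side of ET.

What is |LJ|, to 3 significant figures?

40.0

L is at the origin; LE runs at -16.4° with length 23.8, so E = 23.8·(cos -16.4°, sin -16.4°) = (22.8, -6.72). ∠LET = 136.2°, so ET runs at -16.4° + (180° − 136.2°) = 27.4° from the x-axis; with |ET| = 22.8, T = E + 22.8·(cos 27.4°, sin 27.4°) = (43.1, 3.77). ET is perpendicular to TJ; with |TJ| = 15.4 on the left of ET, J = T + 15.4·(-0.460, 0.888) = (36.0, 17.4). Then |LJ| = |J − L| = 40.0.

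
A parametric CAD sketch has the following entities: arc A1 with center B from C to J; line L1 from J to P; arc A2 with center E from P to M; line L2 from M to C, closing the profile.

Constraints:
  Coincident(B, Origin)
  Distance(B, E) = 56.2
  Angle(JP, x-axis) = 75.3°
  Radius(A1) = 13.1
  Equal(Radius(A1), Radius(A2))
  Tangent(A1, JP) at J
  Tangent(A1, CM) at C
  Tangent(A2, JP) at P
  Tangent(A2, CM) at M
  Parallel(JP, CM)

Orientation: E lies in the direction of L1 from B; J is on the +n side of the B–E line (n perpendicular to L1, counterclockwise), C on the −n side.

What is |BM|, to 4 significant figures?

57.71

The slot axis is L1's direction at 75.3°, so u = (cos 75.3°, sin 75.3°) = (0.2538, 0.9673) and n = (−sin 75.3°, cos 75.3°) = (-0.9673, 0.2538). B is at the origin and E lies 56.2 along u from B, so E = 56.2·u = (14.26, 54.36). Tangency of A1 to both parallel lines with radius 13.1 puts J and C at B ± 13.1·n: J = (-12.67, 3.324), C = (12.67, -3.324). Equal radii place P and M the same way about E: P = E + 13.1·n = (1.590, 57.68), M = E − 13.1·n = (26.93, 51.04). Then |BM| = |M − B| = 57.71.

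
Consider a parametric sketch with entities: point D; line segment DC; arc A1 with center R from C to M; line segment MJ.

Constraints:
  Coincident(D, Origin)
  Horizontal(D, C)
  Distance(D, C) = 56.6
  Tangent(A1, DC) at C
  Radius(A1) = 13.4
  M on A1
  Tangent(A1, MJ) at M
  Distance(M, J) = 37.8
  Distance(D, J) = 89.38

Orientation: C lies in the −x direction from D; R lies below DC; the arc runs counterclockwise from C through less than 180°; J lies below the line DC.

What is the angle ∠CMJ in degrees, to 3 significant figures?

139°

D is at the origin; DC is horizontal with |DC| = 56.6 and C on the −x side, so C = (-56.6, 0.00). A1 meets DC tangentially, so RC is at right angles to DC, so R = C + (0, -13.4) = (-56.6, -13.4). Since RM ⟂ MJ (tangency), |RJ| = √(13.4² + 37.8²) = 40.1 regardless of where M sits on A1. So J lies on both circle(D, 89.38) and circle(R, 40.1); the below-DC intersection is J = (-74.6, -49.2). M is the foot of the tangent from J: M = (-69.9, -11.7).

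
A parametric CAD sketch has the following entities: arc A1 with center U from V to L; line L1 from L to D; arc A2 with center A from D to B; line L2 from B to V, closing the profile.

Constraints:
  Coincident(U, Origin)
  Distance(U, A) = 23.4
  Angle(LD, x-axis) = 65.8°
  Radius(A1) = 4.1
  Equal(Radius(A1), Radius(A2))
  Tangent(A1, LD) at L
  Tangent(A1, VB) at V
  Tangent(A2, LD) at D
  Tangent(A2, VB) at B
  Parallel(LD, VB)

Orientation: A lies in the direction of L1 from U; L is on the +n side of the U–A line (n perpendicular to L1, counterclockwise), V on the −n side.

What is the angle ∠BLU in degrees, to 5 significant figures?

70.688°

The slot axis is L1's direction at 65.8°, so u = (cos 65.8°, sin 65.8°) = (0.40992, 0.91212) and n = (−sin 65.8°, cos 65.8°) = (-0.91212, 0.40992). U is at the origin and A lies 23.4 along u from U, so A = 23.4·u = (9.5922, 21.344). Tangency of A1 to both parallel lines with radius 4.1 puts L and V at U ± 4.1·n: L = (-3.7397, 1.6807), V = (3.7397, -1.6807). Equal radii place D and B the same way about A: D = A + 4.1·n = (5.8525, 23.024), B = A − 4.1·n = (13.332, 19.663). Then cos ∠BLU = LB·LU / (|LB||LU|), giving 70.688°.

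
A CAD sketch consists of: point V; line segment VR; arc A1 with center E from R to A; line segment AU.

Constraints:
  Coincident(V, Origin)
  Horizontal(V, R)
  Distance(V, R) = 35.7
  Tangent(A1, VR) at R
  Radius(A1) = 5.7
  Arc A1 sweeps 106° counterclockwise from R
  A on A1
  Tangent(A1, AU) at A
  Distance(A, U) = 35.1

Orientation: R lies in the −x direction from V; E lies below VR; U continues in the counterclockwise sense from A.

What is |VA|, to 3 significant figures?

41.8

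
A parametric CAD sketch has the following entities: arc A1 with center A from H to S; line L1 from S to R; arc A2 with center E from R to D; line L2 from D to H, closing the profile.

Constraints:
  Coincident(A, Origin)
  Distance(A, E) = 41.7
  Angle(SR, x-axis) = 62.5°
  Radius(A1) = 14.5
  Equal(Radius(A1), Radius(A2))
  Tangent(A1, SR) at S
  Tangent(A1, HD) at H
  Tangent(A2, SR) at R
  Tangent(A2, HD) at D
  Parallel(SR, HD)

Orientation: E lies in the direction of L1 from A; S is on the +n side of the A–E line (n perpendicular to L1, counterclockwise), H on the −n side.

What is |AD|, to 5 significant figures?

44.149

The slot axis is L1's direction at 62.5°, so u = (cos 62.5°, sin 62.5°) = (0.46175, 0.88701) and n = (−sin 62.5°, cos 62.5°) = (-0.88701, 0.46175). A is at the origin and E lies 41.7 along u from A, so E = 41.7·u = (19.255, 36.988). Tangency of A1 to both parallel lines with radius 14.5 puts S and H at A ± 14.5·n: S = (-12.862, 6.6954), H = (12.862, -6.6954). Equal radii place R and D the same way about E: R = E + 14.5·n = (6.3933, 43.684), D = E − 14.5·n = (32.117, 30.293). Then |AD| = |D − A| = 44.149.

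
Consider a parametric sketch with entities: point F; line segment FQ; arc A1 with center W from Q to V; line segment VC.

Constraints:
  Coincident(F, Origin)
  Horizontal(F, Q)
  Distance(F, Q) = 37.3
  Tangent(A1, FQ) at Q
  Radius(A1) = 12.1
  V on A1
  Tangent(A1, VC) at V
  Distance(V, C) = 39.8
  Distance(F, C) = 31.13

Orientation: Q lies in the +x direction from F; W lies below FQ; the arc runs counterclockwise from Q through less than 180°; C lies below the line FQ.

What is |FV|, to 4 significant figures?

29.08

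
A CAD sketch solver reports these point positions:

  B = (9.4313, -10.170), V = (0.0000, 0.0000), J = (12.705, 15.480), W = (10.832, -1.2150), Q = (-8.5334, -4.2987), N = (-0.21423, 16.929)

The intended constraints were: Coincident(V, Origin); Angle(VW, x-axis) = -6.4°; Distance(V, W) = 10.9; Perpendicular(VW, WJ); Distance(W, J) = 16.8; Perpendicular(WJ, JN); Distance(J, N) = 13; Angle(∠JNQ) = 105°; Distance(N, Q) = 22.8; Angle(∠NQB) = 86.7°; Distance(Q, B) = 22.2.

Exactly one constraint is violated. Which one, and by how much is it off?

Distance(Q, B) = 22.2 — off by 3.30.

V = (0.00, 0.00) ✓; VW at -6.400° ✓; |VW| = 10.90 ✓; ∠(VW, WJ) = 90.00° ✓; |WJ| = 16.80 ✓; ∠(WJ, JN) = 90.00° ✓; |JN| = 13.00 ✓; ∠JNQ = 105.0° ✓; |NQ| = 22.80 ✓; ∠NQB = 86.70° ✓; |QB| = 18.90 ✗.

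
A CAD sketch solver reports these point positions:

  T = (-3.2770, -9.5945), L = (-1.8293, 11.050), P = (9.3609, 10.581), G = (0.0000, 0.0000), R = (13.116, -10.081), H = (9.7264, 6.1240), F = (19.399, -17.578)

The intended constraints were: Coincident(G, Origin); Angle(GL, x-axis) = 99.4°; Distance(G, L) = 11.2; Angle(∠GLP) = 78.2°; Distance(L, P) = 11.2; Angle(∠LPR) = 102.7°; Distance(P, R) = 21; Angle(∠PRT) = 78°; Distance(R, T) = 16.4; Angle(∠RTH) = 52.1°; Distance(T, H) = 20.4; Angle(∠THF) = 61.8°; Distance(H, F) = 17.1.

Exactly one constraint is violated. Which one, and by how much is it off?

Distance(H, F) = 17.1 — off by 8.50.

G = (0.00, 0.00) ✓; GL at 99.40° ✓; |GL| = 11.20 ✓; ∠GLP = 78.20° ✓; |LP| = 11.20 ✓; ∠LPR = 102.7° ✓; |PR| = 21.00 ✓; ∠PRT = 78.00° ✓; |RT| = 16.40 ✓; ∠RTH = 52.10° ✓; |TH| = 20.40 ✓; ∠THF = 61.80° ✓; |HF| = 25.60 ✗.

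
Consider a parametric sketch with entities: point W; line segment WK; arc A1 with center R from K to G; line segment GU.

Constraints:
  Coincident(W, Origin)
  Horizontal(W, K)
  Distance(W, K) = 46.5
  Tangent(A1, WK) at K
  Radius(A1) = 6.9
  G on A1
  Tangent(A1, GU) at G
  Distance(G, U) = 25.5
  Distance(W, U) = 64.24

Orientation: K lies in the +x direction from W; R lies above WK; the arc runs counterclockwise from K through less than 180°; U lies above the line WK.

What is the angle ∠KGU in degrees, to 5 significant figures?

137.91°

Checks: |RG| = 6.900 ✓; ∠(RG, GU) = 90.00° ✓; |GU| = 25.50 ✓; |WU| = 64.24 ✓.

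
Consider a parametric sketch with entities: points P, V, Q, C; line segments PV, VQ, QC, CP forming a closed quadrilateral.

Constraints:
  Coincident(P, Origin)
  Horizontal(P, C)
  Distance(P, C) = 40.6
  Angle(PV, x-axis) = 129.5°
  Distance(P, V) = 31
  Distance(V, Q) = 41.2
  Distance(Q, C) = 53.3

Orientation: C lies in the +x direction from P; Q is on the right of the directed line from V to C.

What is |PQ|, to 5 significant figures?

19.107

P is at the origin; P and C share the same y with |PC| = 40.6 and C in +x, so C = (40.6, 0). PV runs at 129.5° with |PV| = 31.0, so V = (-19.718, 23.920). Q is determined by |VQ| = 41.2 and |QC| = 53.3 together: it lies at the intersection of circle(V, 41.2) and circle(C, 53.3). With |VC| = 64.888, the foot of the radical line on VC is 23.633 from V and the perpendicular offset is √(41.2² − 23.633²) = 33.748. Taking the right-of-VC solution: Q = (-10.190, -16.163).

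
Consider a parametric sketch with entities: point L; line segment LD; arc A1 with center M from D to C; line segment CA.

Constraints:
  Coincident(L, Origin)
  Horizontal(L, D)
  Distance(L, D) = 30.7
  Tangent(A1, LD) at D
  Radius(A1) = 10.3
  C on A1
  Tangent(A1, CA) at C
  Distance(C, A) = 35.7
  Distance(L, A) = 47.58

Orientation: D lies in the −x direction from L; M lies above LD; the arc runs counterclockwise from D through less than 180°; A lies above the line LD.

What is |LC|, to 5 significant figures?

22.418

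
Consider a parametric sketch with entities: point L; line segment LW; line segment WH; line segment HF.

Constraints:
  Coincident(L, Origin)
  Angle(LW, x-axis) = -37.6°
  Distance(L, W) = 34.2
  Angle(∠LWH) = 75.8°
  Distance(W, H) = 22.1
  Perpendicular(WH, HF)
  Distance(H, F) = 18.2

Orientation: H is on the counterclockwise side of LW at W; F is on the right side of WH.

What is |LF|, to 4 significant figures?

53.15

L is at the origin; LW runs at -37.6° with length 34.2, so W = 34.2·(cos -37.6°, sin -37.6°) = (27.10, -20.87). ∠LWH = 75.8°, so WH runs at -37.6° + (180° − 75.8°) = 66.60° from the x-axis; with |WH| = 22.1, H = W + 22.1·(cos 66.60°, sin 66.60°) = (35.87, -0.5846). The perpendicularity gives HF at right angles to WH; with |HF| = 18.2 on the right of WH, F = H + 18.2·(0.9178, -0.3971) = (52.58, -7.813). Then |LF| = |F − L| = 53.15.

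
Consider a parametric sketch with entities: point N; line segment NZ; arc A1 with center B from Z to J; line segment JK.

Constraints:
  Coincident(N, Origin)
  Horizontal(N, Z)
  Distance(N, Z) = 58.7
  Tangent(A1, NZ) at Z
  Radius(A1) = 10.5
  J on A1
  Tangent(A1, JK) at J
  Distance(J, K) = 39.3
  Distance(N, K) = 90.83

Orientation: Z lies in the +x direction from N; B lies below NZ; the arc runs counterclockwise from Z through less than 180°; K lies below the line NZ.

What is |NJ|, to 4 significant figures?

54.09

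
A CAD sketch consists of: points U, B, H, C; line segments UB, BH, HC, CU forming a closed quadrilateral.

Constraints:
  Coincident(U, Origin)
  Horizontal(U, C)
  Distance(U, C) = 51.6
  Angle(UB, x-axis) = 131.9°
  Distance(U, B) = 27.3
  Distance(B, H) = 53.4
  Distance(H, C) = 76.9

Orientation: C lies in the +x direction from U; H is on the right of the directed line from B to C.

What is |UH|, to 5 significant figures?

37.574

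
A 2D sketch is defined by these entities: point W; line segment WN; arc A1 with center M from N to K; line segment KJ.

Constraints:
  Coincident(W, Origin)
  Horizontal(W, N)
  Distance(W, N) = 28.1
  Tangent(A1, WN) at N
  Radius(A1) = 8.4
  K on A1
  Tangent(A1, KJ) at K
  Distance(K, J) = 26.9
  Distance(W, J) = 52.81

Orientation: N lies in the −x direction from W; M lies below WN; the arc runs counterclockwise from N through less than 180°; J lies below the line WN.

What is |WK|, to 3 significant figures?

37.1

Checks: |MK| = 8.400 ✓; ∠(MK, KJ) = 90.00° ✓; |KJ| = 26.90 ✓; |WJ| = 52.81 ✓.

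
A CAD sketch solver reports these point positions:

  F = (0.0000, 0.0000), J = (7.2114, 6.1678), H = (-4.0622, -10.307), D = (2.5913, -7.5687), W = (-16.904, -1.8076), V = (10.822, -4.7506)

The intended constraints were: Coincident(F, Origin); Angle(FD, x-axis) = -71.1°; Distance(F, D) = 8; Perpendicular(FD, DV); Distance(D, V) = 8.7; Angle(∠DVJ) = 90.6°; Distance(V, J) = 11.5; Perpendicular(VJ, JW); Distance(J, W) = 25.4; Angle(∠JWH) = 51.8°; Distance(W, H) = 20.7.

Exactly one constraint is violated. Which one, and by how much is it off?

Distance(W, H) = 20.7 — off by 5.30.

F = (0.00, 0.00) ✓; FD at -71.10° ✓; |FD| = 8.000 ✓; ∠(FD, DV) = 90.00° ✓; |DV| = 8.700 ✓; ∠DVJ = 90.60° ✓; |VJ| = 11.50 ✓; ∠(VJ, JW) = 90.00° ✓; |JW| = 25.40 ✓; ∠JWH = 51.80° ✓; |WH| = 15.40 ✗.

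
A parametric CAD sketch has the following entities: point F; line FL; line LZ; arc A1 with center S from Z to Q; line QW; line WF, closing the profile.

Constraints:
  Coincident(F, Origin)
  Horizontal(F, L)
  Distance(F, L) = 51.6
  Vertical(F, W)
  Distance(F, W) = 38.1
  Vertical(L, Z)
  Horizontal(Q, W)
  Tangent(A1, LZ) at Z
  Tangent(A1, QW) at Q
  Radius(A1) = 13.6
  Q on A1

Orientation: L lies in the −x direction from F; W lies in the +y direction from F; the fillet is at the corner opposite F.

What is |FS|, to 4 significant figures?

45.21

F is at the origin; FL is horizontal with |FL| = 51.6 and L on the −x side, so L = (-51.60, 0.000). F and W share the same x with |FW| = 38.1 and W on the +y side, so W = (0.000, 38.10). The virtual corner opposite F is at (-51.60, 38.10). Since A1 is tangent to LZ there, SZ ⟂ LZ and since A1 is tangent to QW there, SQ ⟂ QW, with radius 13.6, so the center S sits 13.6 in from both sides at S = (-38.00, 24.50). Then |FS| = |S − F| = 45.21.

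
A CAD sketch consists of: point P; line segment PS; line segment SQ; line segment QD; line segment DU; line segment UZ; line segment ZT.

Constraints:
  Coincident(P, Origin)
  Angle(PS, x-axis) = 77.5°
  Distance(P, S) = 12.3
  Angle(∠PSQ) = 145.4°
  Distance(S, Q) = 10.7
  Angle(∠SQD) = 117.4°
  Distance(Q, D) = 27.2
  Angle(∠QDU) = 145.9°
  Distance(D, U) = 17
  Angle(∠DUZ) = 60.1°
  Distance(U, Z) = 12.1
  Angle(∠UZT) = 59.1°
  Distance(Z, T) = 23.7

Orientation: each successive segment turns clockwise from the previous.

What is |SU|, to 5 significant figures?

46.201

P is at the origin; PS runs at 77.5° with length 12.3, so S = (2.6622, 12.008). ∠PSQ = 145.4° gives SQ at 42.900° from the x-axis; with |SQ| = 10.7, Q = (10.500, 19.292). ∠SQD = 117.4° gives QD at -19.700° from the x-axis; with |QD| = 27.2, D = (36.108, 10.123). ∠QDU = 145.9° gives DU at -53.800° from the x-axis; with |DU| = 17.0, U = (46.149, -3.5952). Then |SU| = |U − S| = 46.201.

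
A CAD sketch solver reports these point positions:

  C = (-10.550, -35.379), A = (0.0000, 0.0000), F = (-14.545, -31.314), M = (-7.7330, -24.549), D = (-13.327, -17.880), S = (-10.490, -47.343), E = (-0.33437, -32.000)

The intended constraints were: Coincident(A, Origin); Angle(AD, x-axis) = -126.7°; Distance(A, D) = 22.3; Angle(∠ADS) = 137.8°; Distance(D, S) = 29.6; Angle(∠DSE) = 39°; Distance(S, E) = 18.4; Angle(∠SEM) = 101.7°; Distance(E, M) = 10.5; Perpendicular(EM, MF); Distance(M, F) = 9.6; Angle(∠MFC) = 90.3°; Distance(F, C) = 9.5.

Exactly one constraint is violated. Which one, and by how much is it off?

Distance(F, C) = 9.5 — off by 3.80.

A = (0.00, 0.00) ✓; AD at -126.7° ✓; |AD| = 22.30 ✓; ∠ADS = 137.8° ✓; |DS| = 29.60 ✓; ∠DSE = 39.00° ✓; |SE| = 18.40 ✓; ∠SEM = 101.7° ✓; |EM| = 10.50 ✓; ∠(EM, MF) = 90.00° ✓; |MF| = 9.600 ✓; ∠MFC = 90.30° ✓; |FC| = 5.699 ✗.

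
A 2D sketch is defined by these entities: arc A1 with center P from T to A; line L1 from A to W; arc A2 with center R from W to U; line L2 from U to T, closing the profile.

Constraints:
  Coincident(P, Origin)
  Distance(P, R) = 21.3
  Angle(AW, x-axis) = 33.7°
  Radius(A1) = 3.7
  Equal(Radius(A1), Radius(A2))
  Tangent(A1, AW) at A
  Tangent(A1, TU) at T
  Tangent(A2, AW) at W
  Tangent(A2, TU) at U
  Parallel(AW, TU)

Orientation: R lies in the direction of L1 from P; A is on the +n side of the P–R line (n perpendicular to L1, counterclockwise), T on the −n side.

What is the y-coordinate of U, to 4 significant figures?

8.740

The slot axis is L1's direction at 33.7°, so u = (cos 33.7°, sin 33.7°) = (0.8320, 0.5548) and n = (−sin 33.7°, cos 33.7°) = (-0.5548, 0.8320). P is at the origin and R lies 21.3 along u from P, so R = 21.3·u = (17.72, 11.82). Tangency of A1 to both parallel lines with radius 3.7 puts A and T at P ± 3.7·n: A = (-2.053, 3.078), T = (2.053, -3.078). Equal radii place W and U the same way about R: W = R + 3.7·n = (15.67, 14.90), U = R − 3.7·n = (19.77, 8.740). So U.y = 8.740.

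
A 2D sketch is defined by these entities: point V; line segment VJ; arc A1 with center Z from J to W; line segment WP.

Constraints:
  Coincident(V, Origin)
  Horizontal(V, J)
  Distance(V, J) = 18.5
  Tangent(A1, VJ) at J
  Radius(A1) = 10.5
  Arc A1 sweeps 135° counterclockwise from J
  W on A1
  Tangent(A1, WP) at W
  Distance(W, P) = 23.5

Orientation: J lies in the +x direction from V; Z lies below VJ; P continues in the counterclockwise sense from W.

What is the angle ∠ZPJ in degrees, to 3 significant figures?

6.02°

V is at the origin; VJ is horizontal with |VJ| = 18.5 and J on the +x side, so J = (18.5, 0.00). A1 meets VJ tangentially, so ZJ is at right angles to VJ, so Z = J + (0, -10.5) = (18.5, -10.5). On A1, J sits at bearing 90° from Z; a 135° counterclockwise sweep puts W at bearing 225°, so W = Z + 10.5·(cos 225°, sin 225°) = (11.1, -17.9). Since A1 is tangent to WP there, ZW ⟂ WP, so WP runs along (−sin 225°, cos 225°); with |WP| = 23.5, P = (27.7, -34.5). Then cos ∠ZPJ = PZ·PJ / (|PZ||PJ|), giving 6.02°.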